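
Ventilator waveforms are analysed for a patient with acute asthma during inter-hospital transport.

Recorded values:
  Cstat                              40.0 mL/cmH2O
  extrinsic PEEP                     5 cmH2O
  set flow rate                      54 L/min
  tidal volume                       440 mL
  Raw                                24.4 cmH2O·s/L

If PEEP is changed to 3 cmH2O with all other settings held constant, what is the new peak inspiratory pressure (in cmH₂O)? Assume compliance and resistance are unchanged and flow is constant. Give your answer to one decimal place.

36.0

Flow: 54 L/min ÷ 60 = 0.9 L/s.
PIP = Vt/C + R·V̇ + PEEP (constant-flow equation of motion).
Only the baseline term changes: ΔPIP = ΔPEEP = 3 − 5 = -2.0 cmH2O.
Original PIP = 440/40.0 + 24.4×0.9 + 5 = 37.96 cmH2O; new PIP = 37.96 + (-2.0) = 35.96 cmH2O.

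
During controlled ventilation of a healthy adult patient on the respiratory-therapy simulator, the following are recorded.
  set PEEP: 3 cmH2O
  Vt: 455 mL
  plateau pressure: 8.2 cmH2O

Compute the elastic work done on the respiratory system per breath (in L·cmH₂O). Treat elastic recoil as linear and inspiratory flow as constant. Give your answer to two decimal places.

Elastic work ≈ ½ × (Pplat − PEEP) × Vt = 0.5 × (8.2 − 3) × 0.455 L = 0.5 × 5.2 × 0.455 = 1.183 L·cmH2O.

1.18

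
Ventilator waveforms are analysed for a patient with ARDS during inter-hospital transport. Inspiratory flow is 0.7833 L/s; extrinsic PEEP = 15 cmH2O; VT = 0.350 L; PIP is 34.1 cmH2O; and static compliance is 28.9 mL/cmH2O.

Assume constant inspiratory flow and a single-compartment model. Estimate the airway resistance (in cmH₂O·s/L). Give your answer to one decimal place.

Equation of motion (constant flow): PIP = Vt/C + R·V̇ + PEEP.
R·V̇ = PIP − Vt/C − PEEP = 34.1 − 350/28.9 − 15 = 34.1 − 12.111 − 15 = 6.989 cmH2O.
R = 6.989 / 0.7833 = 8.923 cmH2O·s/L.

8.9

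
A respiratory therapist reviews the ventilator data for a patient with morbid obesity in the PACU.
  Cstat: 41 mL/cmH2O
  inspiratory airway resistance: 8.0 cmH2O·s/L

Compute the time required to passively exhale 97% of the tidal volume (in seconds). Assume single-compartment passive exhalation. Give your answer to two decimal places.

τ = R × C = 8.0 × 41 mL/cmH2O = 8.0 × 0.041 L/cmH2O = 0.328 s.
Exhaled fraction f = 1 − e^(−t/τ) → t = −τ·ln(1 − f) = −0.328·ln(0.03) = 1.15 s.

1.15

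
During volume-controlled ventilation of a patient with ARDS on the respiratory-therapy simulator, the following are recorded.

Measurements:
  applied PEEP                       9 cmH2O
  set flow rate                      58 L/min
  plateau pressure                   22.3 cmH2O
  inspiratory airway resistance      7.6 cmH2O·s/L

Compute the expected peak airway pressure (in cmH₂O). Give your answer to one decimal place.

Flow: 58 L/min ÷ 60 = 0.9667 L/s.
PIP = Pplat + Raw × flow = 22.3 + 7.6 × 0.9667 = 22.3 + 7.347 = 29.647 cmH2O.

29.6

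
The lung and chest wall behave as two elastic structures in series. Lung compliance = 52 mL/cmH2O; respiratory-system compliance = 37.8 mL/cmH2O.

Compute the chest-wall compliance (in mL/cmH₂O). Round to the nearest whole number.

1/Ccw = 1/Crs − 1/CL.
1/Ccw = 1/37.8 − 1/52 = 0.007224.
Ccw = 138.43 mL/cmH2O.

138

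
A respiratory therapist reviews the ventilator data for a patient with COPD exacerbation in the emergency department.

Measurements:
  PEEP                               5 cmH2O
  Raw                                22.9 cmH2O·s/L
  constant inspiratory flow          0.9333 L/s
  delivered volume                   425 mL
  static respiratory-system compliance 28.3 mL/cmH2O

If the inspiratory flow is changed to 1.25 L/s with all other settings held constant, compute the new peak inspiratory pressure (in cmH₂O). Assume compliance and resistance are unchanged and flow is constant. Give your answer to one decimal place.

PIP = Vt/C + R·V̇ + PEEP (constant-flow equation of motion).
Only the resistive term changes: ΔPIP = R × ΔV̇ = 22.9 × (1.25 − 0.9333) = 22.9 × 0.3167 = 7.252 cmH2O.
Original PIP = 425/28.3 + 22.9×0.9333 + 5 = 41.39 cmH2O; new PIP = 41.39 + (7.252) = 48.642 cmH2O.

48.6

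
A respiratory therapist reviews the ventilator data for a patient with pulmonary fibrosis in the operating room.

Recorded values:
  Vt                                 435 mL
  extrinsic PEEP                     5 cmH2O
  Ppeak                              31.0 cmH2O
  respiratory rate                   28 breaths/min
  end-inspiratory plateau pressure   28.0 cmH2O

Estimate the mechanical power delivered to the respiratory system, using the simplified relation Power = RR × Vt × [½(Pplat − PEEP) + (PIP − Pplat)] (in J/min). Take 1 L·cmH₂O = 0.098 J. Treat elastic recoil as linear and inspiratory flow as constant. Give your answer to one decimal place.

Per-breath work = Vt × [½(Pplat−PEEP) + (PIP−Pplat)] = 0.435 × [0.5×23.0 + 3.0] = 0.435 × 14.5 = 6.308 L·cmH2O.
Power = 28 × 6.308 = 176.62 L·cmH2O/min.
× 0.098 J/(L·cmH2O) → 17.309 J/min.

17.3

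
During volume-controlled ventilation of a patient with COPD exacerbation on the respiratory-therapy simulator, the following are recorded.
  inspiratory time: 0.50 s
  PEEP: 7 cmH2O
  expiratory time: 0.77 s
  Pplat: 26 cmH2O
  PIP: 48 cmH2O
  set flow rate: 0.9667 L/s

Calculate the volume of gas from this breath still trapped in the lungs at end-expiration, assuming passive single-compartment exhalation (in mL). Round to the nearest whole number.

128

Vt = flow × Ti = 0.9667 L/s × 0.50 s × 1000 mL/L = 483.35 mL.
R = (PIP − Pplat)/V̇ = (48 − 26) / 0.9667 = 22.0/0.9667 = 22.758 cmH2O·s/L.
C = Vt/(Pplat − PEEP) = 483.35 / (26 − 7) = 483.35/19.0 = 25.439 mL/cmH2O.
τ = R × C = 22.758 × 0.02544 L/cmH2O = 0.579 s.
Fraction remaining = e^(−Te/τ) = e^(−0.77/0.579) = 0.2645.
Trapped volume = 483.35 × 0.2645 = 127.85 mL.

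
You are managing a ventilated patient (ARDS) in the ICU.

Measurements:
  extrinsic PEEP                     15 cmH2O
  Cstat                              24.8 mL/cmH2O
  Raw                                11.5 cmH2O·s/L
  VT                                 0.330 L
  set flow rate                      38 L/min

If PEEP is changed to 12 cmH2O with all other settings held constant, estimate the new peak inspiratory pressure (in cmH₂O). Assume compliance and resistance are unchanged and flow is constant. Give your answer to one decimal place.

32.6

Flow: 38 L/min ÷ 60 = 0.6333 L/s.
PIP = Vt/C + R·V̇ + PEEP (constant-flow equation of motion).
Only the baseline term changes: ΔPIP = ΔPEEP = 12 − 15 = -3.0 cmH2O.
Original PIP = 330/24.8 + 11.5×0.6333 + 15 = 35.589 cmH2O; new PIP = 35.589 + (-3.0) = 32.589 cmH2O.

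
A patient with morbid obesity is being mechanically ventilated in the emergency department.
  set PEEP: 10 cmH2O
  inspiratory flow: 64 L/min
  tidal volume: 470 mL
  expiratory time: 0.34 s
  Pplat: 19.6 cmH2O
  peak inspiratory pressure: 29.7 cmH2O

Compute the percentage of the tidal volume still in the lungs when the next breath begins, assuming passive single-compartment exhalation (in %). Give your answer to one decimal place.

48.0

Flow: 64 L/min ÷ 60 = 1.0667 L/s.
R = (PIP − Pplat)/V̇ = (29.7 − 19.6) / 1.0667 = 10.1/1.0667 = 9.468 cmH2O·s/L.
C = Vt/(Pplat − PEEP) = 470.0 / (19.6 − 10) = 470.0/9.6 = 48.958 mL/cmH2O.
τ = R × C = 9.468 × 0.04896 L/cmH2O = 0.4636 s.
Fraction remaining at end-expiration = e^(−Te/τ) = e^(−0.34/0.4636) = 0.4803 → 48.03%.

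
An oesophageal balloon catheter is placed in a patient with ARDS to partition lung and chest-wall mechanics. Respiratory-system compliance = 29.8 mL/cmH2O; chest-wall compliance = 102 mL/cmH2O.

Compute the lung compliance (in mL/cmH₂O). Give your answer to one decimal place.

42.1

1/CL = 1/Crs − 1/Ccw.
1/CL = 1/29.8 − 1/102 = 0.02375.
CL = 42.105 mL/cmH2O.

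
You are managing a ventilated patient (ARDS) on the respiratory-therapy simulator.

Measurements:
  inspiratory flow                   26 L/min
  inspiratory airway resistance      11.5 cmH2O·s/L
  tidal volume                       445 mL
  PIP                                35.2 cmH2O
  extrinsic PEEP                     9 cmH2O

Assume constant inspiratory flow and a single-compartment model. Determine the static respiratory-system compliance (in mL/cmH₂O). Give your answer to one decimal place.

21.0

Flow: 26 L/min ÷ 60 = 0.4333 L/s.
Equation of motion (constant flow): PIP = Vt/C + R·V̇ + PEEP.
Vt/C = PIP − R·V̇ − PEEP = 35.2 − 11.5×0.4333 − 9 = 35.2 − 4.983 − 9 = 21.217 cmH2O.
C = Vt / 21.217 = 445 / 21.217 = 20.974 mL/cmH2O.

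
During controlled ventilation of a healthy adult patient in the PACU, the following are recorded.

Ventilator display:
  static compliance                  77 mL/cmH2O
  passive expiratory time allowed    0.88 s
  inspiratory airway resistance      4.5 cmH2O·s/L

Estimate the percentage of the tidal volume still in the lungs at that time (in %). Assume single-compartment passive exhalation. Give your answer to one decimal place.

τ = R × C = 4.5 × 77 mL/cmH2O = 4.5 × 0.077 L/cmH2O = 0.3465 s.
Passive exhalation: V(t)/V₀ = e^(−t/τ) = e^(−0.88/0.3465) = 0.07889.
Fraction remaining = 0.07889 → 7.889%.

7.9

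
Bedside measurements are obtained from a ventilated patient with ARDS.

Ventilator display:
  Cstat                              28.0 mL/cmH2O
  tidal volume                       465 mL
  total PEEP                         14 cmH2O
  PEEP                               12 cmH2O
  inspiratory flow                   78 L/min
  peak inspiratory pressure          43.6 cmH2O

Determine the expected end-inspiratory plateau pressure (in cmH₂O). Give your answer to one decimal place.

30.6

End-expiratory occlusion gives total PEEP = 14 cmH2O (intrinsic PEEP = 14 − 12 = 2). Use total PEEP for the elastic gradient.
Pplat = PEEPtotal + Vt / Cstat = 14 + 465 / 28.0 = 14 + 16.607 = 30.607 cmH2O.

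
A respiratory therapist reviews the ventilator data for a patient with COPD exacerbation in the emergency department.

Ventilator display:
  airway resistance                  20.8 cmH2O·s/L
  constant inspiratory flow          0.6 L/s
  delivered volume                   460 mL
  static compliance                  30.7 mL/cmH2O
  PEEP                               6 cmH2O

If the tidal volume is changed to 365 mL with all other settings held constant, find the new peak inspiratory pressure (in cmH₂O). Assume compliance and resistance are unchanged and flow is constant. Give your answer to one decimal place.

PIP = Vt/C + R·V̇ + PEEP (constant-flow equation of motion).
Only the elastic term changes: ΔPIP = ΔVt / C = (365 − 460) / 30.7 = -3.094 cmH2O.
Original PIP = 460/30.7 + 20.8×0.6 + 6 = 33.464 cmH2O; new PIP = 33.464 + (-3.094) = 30.37 cmH2O.

30.4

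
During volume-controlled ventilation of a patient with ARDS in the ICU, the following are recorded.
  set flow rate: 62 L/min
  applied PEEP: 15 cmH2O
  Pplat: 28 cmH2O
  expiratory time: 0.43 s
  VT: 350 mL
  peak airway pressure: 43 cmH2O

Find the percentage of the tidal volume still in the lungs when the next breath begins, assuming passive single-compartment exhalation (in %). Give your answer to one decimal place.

33.3

Flow: 62 L/min ÷ 60 = 1.0333 L/s.
R = (PIP − Pplat)/V̇ = (43 − 28) / 1.0333 = 15.0/1.0333 = 14.517 cmH2O·s/L.
C = Vt/(Pplat − PEEP) = 350.0 / (28 − 15) = 350.0/13.0 = 26.923 mL/cmH2O.
τ = R × C = 14.517 × 0.02692 L/cmH2O = 0.3908 s.
Fraction remaining at end-expiration = e^(−Te/τ) = e^(−0.43/0.3908) = 0.3328 → 33.28%.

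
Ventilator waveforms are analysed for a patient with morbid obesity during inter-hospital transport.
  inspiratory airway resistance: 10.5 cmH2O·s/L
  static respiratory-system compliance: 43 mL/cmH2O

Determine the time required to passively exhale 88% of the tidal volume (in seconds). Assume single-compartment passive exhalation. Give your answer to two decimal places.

τ = R × C = 10.5 × 43 mL/cmH2O = 10.5 × 0.043 L/cmH2O = 0.4515 s.
Exhaled fraction f = 1 − e^(−t/τ) → t = −τ·ln(1 − f) = −0.4515·ln(0.12) = 0.9573 s.

0.96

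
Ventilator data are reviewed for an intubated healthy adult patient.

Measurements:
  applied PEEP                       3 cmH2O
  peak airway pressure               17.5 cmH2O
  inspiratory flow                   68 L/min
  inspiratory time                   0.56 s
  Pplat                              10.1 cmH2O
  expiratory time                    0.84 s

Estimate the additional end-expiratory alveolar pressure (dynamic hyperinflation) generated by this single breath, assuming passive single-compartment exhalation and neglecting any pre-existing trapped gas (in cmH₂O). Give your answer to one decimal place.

Flow: 68 L/min ÷ 60 = 1.1333 L/s.
Vt = flow × Ti = 1.1333 L/s × 0.56 s × 1000 mL/L = 634.65 mL.
R = (PIP − Pplat)/V̇ = (17.5 − 10.1) / 1.1333 = 7.4/1.1333 = 6.53 cmH2O·s/L.
C = Vt/(Pplat − PEEP) = 634.65 / (10.1 − 3) = 634.65/7.1 = 89.387 mL/cmH2O.
τ = R × C = 6.53 × 0.08939 L/cmH2O = 0.5837 s.
Fraction remaining = e^(−Te/τ) = e^(−0.84/0.5837) = 0.2371; trapped volume = 634.65 × 0.2371 = 150.48 mL.
Additional alveolar pressure from trapping ≈ V_trapped / C = 150.48 / 89.387 = 1.683 cmH2O.

1.7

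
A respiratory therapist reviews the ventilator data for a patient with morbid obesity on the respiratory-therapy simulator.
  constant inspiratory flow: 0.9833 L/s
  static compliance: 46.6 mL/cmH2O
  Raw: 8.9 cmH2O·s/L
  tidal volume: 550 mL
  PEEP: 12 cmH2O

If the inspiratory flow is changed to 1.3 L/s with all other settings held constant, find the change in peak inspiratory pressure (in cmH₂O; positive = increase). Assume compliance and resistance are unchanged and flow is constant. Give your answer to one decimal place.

PIP = Vt/C + R·V̇ + PEEP (constant-flow equation of motion).
Only the resistive term changes: ΔPIP = R × ΔV̇ = 8.9 × (1.3 − 0.9833) = 8.9 × 0.3167 = 2.819 cmH2O.

2.8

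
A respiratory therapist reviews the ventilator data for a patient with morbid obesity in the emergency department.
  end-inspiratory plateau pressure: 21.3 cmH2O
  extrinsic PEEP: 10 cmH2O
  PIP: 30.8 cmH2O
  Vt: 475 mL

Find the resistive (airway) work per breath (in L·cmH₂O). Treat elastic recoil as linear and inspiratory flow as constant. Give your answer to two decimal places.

With constant inspiratory flow the resistive pressure is constant at PIP − Pplat = 30.8 − 21.3 = 9.5 cmH2O, so resistive work = 9.5 × 0.475 = 4.513 L·cmH2O.

4.51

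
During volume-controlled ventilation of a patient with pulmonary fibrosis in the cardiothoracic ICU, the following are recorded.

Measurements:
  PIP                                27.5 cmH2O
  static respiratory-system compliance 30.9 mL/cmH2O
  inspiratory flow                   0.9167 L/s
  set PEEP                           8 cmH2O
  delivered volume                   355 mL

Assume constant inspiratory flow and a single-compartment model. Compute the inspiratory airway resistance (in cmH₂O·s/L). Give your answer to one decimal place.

8.7

Equation of motion (constant flow): PIP = Vt/C + R·V̇ + PEEP.
R·V̇ = PIP − Vt/C − PEEP = 27.5 − 355/30.9 − 8 = 27.5 − 11.489 − 8 = 8.011 cmH2O.
R = 8.011 / 0.9167 = 8.739 cmH2O·s/L.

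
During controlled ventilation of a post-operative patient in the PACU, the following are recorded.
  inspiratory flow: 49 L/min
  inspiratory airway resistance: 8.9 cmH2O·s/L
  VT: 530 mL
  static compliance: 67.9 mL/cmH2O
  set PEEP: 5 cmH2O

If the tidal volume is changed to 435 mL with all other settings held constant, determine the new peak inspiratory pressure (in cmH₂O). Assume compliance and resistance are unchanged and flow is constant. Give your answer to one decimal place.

18.7

Flow: 49 L/min ÷ 60 = 0.8167 L/s.
PIP = Vt/C + R·V̇ + PEEP (constant-flow equation of motion).
Only the elastic term changes: ΔPIP = ΔVt / C = (435 − 530) / 67.9 = -1.399 cmH2O.
Original PIP = 530/67.9 + 8.9×0.8167 + 5 = 20.074 cmH2O; new PIP = 20.074 + (-1.399) = 18.675 cmH2O.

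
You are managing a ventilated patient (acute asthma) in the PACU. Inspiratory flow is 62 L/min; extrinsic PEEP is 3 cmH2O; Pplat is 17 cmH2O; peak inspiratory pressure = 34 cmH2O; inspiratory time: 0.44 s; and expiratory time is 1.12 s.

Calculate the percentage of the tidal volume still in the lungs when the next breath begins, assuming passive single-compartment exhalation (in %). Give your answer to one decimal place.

Flow: 62 L/min ÷ 60 = 1.0333 L/s.
Vt = flow × Ti = 1.0333 L/s × 0.44 s × 1000 mL/L = 454.65 mL.
R = (PIP − Pplat)/V̇ = (34 − 17) / 1.0333 = 17.0/1.0333 = 16.452 cmH2O·s/L.
C = Vt/(Pplat − PEEP) = 454.65 / (17 − 3) = 454.65/14.0 = 32.475 mL/cmH2O.
τ = R × C = 16.452 × 0.03248 L/cmH2O = 0.5344 s.
Fraction remaining at end-expiration = e^(−Te/τ) = e^(−1.12/0.5344) = 0.123 → 12.3%.

12.3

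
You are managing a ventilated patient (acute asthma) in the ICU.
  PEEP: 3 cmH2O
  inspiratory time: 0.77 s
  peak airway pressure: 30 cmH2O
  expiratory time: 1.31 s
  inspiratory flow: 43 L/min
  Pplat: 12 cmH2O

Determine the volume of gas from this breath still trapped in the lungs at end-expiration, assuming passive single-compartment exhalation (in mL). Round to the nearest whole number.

236

Flow: 43 L/min ÷ 60 = 0.7167 L/s.
Vt = flow × Ti = 0.7167 L/s × 0.77 s × 1000 mL/L = 551.86 mL.
R = (PIP − Pplat)/V̇ = (30 − 12) / 0.7167 = 18.0/0.7167 = 25.115 cmH2O·s/L.
C = Vt/(Pplat − PEEP) = 551.86 / (12 − 3) = 551.86/9.0 = 61.318 mL/cmH2O.
τ = R × C = 25.115 × 0.06132 L/cmH2O = 1.54 s.
Fraction remaining = e^(−Te/τ) = e^(−1.31/1.54) = 0.4271.
Trapped volume = 551.86 × 0.4271 = 235.7 mL.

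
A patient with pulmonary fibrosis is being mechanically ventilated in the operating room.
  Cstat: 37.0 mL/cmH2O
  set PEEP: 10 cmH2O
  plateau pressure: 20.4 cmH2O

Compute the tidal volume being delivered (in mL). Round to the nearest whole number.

385

Vt = Cstat × (Pplat − PEEP) = 37.0 × (20.4 − 10) = 37.0 × 10.4 = 384.8 mL.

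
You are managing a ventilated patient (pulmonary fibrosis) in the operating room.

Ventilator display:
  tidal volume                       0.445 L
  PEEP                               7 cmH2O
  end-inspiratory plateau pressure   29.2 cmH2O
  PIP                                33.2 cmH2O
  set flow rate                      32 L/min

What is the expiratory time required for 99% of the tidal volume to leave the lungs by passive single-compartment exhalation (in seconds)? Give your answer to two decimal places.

Flow: 32 L/min ÷ 60 = 0.5333 L/s.
R = (PIP − Pplat)/V̇ = (33.2 − 29.2) / 0.5333 = 4.0/0.5333 = 7.5 cmH2O·s/L.
C = Vt/(Pplat − PEEP) = 445.0 / (29.2 − 7) = 445.0/22.2 = 20.045 mL/cmH2O.
τ = R × C = 7.5 × 0.02005 L/cmH2O = 0.1504 s.
t = −τ·ln(1 − 0.99) = −0.1504·ln(0.01) = 0.6926 s.

0.69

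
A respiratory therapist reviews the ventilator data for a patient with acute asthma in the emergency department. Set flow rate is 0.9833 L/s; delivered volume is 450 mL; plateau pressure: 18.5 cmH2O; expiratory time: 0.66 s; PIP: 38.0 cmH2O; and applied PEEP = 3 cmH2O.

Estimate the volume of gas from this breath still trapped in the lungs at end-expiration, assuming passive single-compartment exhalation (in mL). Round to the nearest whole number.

R = (PIP − Pplat)/V̇ = (38.0 − 18.5) / 0.9833 = 19.5/0.9833 = 19.831 cmH2O·s/L.
C = Vt/(Pplat − PEEP) = 450.0 / (18.5 − 3) = 450.0/15.5 = 29.032 mL/cmH2O.
τ = R × C = 19.831 × 0.02903 L/cmH2O = 0.5757 s.
Fraction remaining = e^(−Te/τ) = e^(−0.66/0.5757) = 0.3178.
Trapped volume = 450.0 × 0.3178 = 143.01 mL.

143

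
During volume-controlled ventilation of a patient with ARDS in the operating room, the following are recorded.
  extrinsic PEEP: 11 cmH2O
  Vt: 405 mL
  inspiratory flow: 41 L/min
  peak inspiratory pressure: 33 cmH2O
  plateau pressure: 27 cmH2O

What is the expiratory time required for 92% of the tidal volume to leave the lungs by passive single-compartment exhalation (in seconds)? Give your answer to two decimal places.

0.56

Flow: 41 L/min ÷ 60 = 0.6833 L/s.
R = (PIP − Pplat)/V̇ = (33 − 27) / 0.6833 = 6.0/0.6833 = 8.781 cmH2O·s/L.
C = Vt/(Pplat − PEEP) = 405.0 / (27 − 11) = 405.0/16.0 = 25.313 mL/cmH2O.
τ = R × C = 8.781 × 0.02531 L/cmH2O = 0.2222 s.
t = −τ·ln(1 − 0.92) = −0.2222·ln(0.08) = 0.5612 s.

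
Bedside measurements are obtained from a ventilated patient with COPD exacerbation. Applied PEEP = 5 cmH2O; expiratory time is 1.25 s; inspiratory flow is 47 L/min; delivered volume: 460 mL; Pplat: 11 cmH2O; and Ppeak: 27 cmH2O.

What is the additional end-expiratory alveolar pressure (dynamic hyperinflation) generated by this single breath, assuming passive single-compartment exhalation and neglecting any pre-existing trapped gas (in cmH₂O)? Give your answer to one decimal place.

Flow: 47 L/min ÷ 60 = 0.7833 L/s.
R = (PIP − Pplat)/V̇ = (27 − 11) / 0.7833 = 16.0/0.7833 = 20.426 cmH2O·s/L.
C = Vt/(Pplat − PEEP) = 460.0 / (11 − 5) = 460.0/6.0 = 76.667 mL/cmH2O.
τ = R × C = 20.426 × 0.07667 L/cmH2O = 1.566 s.
Fraction remaining = e^(−Te/τ) = e^(−1.25/1.566) = 0.4501; trapped volume = 460.0 × 0.4501 = 207.05 mL.
Additional alveolar pressure from trapping ≈ V_trapped / C = 207.05 / 76.667 = 2.701 cmH2O.

2.7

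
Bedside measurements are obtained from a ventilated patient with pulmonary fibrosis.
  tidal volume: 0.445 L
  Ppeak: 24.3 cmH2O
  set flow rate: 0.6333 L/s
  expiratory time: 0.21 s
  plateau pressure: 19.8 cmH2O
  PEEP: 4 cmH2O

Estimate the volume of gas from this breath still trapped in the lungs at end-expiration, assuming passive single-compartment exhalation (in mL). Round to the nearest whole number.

R = (PIP − Pplat)/V̇ = (24.3 − 19.8) / 0.6333 = 4.5/0.6333 = 7.106 cmH2O·s/L.
C = Vt/(Pplat − PEEP) = 445.0 / (19.8 − 4) = 445.0/15.8 = 28.165 mL/cmH2O.
τ = R × C = 7.106 × 0.02817 L/cmH2O = 0.2002 s.
Fraction remaining = e^(−Te/τ) = e^(−0.21/0.2002) = 0.3503.
Trapped volume = 445.0 × 0.3503 = 155.88 mL.

156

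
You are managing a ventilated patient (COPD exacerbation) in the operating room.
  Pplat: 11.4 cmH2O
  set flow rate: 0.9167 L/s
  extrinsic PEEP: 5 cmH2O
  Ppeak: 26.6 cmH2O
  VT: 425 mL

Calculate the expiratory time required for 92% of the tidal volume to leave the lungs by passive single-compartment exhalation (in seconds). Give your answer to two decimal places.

R = (PIP − Pplat)/V̇ = (26.6 − 11.4) / 0.9167 = 15.2/0.9167 = 16.581 cmH2O·s/L.
C = Vt/(Pplat − PEEP) = 425.0 / (11.4 − 5) = 425.0/6.4 = 66.406 mL/cmH2O.
τ = R × C = 16.581 × 0.06641 L/cmH2O = 1.101 s.
t = −τ·ln(1 − 0.92) = −1.101·ln(0.08) = 2.781 s.

2.78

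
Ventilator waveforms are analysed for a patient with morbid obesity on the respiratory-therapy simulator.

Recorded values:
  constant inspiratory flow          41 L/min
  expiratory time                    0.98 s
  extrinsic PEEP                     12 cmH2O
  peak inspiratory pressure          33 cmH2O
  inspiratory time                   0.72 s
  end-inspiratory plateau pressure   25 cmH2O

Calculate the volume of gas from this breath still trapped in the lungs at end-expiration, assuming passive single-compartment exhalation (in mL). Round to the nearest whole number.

Flow: 41 L/min ÷ 60 = 0.6833 L/s.
Vt = flow × Ti = 0.6833 L/s × 0.72 s × 1000 mL/L = 491.98 mL.
R = (PIP − Pplat)/V̇ = (33 − 25) / 0.6833 = 8.0/0.6833 = 11.708 cmH2O·s/L.
C = Vt/(Pplat − PEEP) = 491.98 / (25 − 12) = 491.98/13.0 = 37.845 mL/cmH2O.
τ = R × C = 11.708 × 0.03785 L/cmH2O = 0.4431 s.
Fraction remaining = e^(−Te/τ) = e^(−0.98/0.4431) = 0.1095.
Trapped volume = 491.98 × 0.1095 = 53.872 mL.

54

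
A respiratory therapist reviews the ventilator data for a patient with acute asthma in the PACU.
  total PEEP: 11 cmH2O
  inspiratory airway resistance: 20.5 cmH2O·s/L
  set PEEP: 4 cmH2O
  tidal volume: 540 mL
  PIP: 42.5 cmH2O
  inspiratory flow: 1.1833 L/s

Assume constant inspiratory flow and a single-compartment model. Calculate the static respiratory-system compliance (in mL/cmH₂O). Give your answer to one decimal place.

74.6

Total PEEP = 11 cmH2O (set 4 + intrinsic 7); this is the baseline alveolar pressure.
Equation of motion (constant flow): PIP = Vt/C + R·V̇ + PEEP.
Vt/C = PIP − R·V̇ − PEEP = 42.5 − 20.5×1.1833 − 11 = 42.5 − 24.258 − 11 = 7.242 cmH2O.
C = Vt / 7.242 = 540 / 7.242 = 74.565 mL/cmH2O.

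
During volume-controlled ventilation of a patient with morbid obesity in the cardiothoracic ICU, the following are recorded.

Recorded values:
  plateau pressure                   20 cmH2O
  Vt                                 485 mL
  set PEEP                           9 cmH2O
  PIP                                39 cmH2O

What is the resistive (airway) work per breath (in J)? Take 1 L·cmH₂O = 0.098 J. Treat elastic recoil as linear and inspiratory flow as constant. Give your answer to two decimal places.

0.90

With constant inspiratory flow the resistive pressure is constant at PIP − Pplat = 39 − 20 = 19.0 cmH2O, so resistive work = 19.0 × 0.485 = 9.215 L·cmH2O.
× 0.098 J/(L·cmH2O) → 0.9031 J.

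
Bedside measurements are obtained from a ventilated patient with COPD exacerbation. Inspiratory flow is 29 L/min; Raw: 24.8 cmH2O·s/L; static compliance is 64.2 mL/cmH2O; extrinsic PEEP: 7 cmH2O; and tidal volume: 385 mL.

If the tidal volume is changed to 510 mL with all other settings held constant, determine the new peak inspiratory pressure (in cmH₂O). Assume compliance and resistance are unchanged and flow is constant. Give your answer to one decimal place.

26.9

Flow: 29 L/min ÷ 60 = 0.4833 L/s.
PIP = Vt/C + R·V̇ + PEEP (constant-flow equation of motion).
Only the elastic term changes: ΔPIP = ΔVt / C = (510 − 385) / 64.2 = 1.947 cmH2O.
Original PIP = 385/64.2 + 24.8×0.4833 + 7 = 24.983 cmH2O; new PIP = 24.983 + (1.947) = 26.93 cmH2O.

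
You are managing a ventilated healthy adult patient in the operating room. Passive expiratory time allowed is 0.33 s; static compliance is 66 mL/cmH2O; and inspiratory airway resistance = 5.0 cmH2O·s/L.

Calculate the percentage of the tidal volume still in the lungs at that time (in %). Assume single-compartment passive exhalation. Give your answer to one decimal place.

τ = R × C = 5.0 × 66 mL/cmH2O = 5.0 × 0.066 L/cmH2O = 0.33 s.
Passive exhalation: V(t)/V₀ = e^(−t/τ) = e^(−0.33/0.33) = 0.3679.
Fraction remaining = 0.3679 → 36.79%.

36.8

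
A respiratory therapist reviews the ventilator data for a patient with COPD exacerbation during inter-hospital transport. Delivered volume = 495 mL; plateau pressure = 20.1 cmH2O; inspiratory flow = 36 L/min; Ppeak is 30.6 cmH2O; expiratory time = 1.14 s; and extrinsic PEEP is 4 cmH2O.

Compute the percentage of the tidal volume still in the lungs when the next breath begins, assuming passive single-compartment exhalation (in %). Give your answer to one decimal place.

12.0

Flow: 36 L/min ÷ 60 = 0.6 L/s.
R = (PIP − Pplat)/V̇ = (30.6 − 20.1) / 0.6 = 10.5/0.6 = 17.5 cmH2O·s/L.
C = Vt/(Pplat − PEEP) = 495.0 / (20.1 − 4) = 495.0/16.1 = 30.745 mL/cmH2O.
τ = R × C = 17.5 × 0.03075 L/cmH2O = 0.5381 s.
Fraction remaining at end-expiration = e^(−Te/τ) = e^(−1.14/0.5381) = 0.1202 → 12.02%.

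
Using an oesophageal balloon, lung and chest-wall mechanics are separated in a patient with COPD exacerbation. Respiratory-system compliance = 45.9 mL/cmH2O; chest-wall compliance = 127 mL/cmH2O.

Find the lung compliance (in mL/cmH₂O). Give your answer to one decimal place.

1/CL = 1/Crs − 1/Ccw.
1/CL = 1/45.9 − 1/127 = 0.01391.
CL = 71.891 mL/cmH2O.

71.9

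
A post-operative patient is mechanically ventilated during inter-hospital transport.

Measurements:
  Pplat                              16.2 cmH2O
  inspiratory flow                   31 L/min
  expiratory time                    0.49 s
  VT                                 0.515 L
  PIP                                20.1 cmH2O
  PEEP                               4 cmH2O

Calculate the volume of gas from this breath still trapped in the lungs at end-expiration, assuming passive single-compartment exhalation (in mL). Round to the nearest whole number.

Flow: 31 L/min ÷ 60 = 0.5167 L/s.
R = (PIP − Pplat)/V̇ = (20.1 − 16.2) / 0.5167 = 3.9/0.5167 = 7.548 cmH2O·s/L.
C = Vt/(Pplat − PEEP) = 515.0 / (16.2 − 4) = 515.0/12.2 = 42.213 mL/cmH2O.
τ = R × C = 7.548 × 0.04221 L/cmH2O = 0.3186 s.
Fraction remaining = e^(−Te/τ) = e^(−0.49/0.3186) = 0.2148.
Trapped volume = 515.0 × 0.2148 = 110.62 mL.

111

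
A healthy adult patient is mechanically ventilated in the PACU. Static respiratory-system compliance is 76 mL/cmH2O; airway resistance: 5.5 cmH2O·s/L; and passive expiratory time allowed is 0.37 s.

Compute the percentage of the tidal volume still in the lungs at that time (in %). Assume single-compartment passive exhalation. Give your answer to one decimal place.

41.3

τ = R × C = 5.5 × 76 mL/cmH2O = 5.5 × 0.076 L/cmH2O = 0.418 s.
Passive exhalation: V(t)/V₀ = e^(−t/τ) = e^(−0.37/0.418) = 0.4126.
Fraction remaining = 0.4126 → 41.26%.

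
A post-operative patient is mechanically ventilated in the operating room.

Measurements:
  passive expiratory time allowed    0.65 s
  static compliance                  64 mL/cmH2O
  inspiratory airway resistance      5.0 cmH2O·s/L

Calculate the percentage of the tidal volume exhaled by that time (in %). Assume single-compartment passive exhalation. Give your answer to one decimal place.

τ = R × C = 5.0 × 64 mL/cmH2O = 5.0 × 0.064 L/cmH2O = 0.32 s.
Passive exhalation: V(t)/V₀ = e^(−t/τ) = e^(−0.65/0.32) = 0.1312.
Fraction exhaled = 1 − 0.1312 = 0.8688 → 86.88%.

86.9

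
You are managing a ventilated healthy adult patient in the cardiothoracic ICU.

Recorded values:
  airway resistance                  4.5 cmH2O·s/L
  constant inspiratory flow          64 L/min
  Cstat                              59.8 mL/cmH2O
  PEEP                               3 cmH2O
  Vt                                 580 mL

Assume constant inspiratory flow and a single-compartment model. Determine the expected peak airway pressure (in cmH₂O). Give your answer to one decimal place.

17.5

Flow: 64 L/min ÷ 60 = 1.0667 L/s.
Equation of motion (constant flow): PIP = Vt/C + R·V̇ + PEEP.
PIP = 580/59.8 + 4.5×1.0667 + 3 = 9.699 + 4.8 + 3 = 17.499 cmH2O.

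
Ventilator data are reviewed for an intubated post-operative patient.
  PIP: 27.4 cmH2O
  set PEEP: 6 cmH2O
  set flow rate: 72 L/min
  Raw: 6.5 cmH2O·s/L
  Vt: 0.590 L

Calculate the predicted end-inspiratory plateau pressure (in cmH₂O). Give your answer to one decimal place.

19.6

Flow: 72 L/min ÷ 60 = 1.2 L/s.
Pplat = PIP − Raw × flow = 27.4 − 6.5 × 1.2 = 27.4 − 7.8 = 19.6 cmH2O.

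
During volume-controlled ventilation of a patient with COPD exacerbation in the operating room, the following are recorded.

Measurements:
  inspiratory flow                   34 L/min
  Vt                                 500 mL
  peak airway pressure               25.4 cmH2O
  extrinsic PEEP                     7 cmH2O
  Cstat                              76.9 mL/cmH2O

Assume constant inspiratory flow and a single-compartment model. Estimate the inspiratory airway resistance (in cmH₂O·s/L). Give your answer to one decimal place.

21.0

Flow: 34 L/min ÷ 60 = 0.5667 L/s.
Equation of motion (constant flow): PIP = Vt/C + R·V̇ + PEEP.
R·V̇ = PIP − Vt/C − PEEP = 25.4 − 500/76.9 − 7 = 25.4 − 6.502 − 7 = 11.898 cmH2O.
R = 11.898 / 0.5667 = 20.995 cmH2O·s/L.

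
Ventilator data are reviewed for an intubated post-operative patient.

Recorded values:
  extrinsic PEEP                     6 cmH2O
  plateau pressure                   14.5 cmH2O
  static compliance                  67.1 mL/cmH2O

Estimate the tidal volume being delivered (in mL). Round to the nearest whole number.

Vt = Cstat × (Pplat − PEEP) = 67.1 × (14.5 − 6) = 67.1 × 8.5 = 570.35 mL.

570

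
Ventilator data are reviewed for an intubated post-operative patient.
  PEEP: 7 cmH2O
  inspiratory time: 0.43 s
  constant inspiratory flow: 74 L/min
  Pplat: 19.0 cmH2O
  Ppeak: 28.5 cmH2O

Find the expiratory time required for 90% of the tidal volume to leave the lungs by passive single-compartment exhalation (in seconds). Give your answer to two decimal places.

Flow: 74 L/min ÷ 60 = 1.2333 L/s.
Vt = flow × Ti = 1.2333 L/s × 0.43 s × 1000 mL/L = 530.32 mL.
R = (PIP − Pplat)/V̇ = (28.5 − 19.0) / 1.2333 = 9.5/1.2333 = 7.703 cmH2O·s/L.
C = Vt/(Pplat − PEEP) = 530.32 / (19.0 − 7) = 530.32/12.0 = 44.193 mL/cmH2O.
τ = R × C = 7.703 × 0.04419 L/cmH2O = 0.3404 s.
t = −τ·ln(1 − 0.90) = −0.3404·ln(0.1) = 0.7838 s.

0.78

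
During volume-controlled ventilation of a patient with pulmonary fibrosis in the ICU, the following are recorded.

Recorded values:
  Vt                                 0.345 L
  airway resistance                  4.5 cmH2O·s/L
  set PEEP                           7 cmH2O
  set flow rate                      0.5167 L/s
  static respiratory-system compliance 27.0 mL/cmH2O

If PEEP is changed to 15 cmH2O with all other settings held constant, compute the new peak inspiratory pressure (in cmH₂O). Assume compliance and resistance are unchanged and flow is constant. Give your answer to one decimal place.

30.1

PIP = Vt/C + R·V̇ + PEEP (constant-flow equation of motion).
Only the baseline term changes: ΔPIP = ΔPEEP = 15 − 7 = 8.0 cmH2O.
Original PIP = 345/27.0 + 4.5×0.5167 + 7 = 22.103 cmH2O; new PIP = 22.103 + (8.0) = 30.103 cmH2O.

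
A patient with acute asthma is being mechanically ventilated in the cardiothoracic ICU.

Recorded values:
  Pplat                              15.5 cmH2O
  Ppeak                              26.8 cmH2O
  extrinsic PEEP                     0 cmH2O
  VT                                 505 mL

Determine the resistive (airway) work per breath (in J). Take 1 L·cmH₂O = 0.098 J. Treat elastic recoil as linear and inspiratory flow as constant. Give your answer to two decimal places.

With constant inspiratory flow the resistive pressure is constant at PIP − Pplat = 26.8 − 15.5 = 11.3 cmH2O, so resistive work = 11.3 × 0.505 = 5.707 L·cmH2O.
× 0.098 J/(L·cmH2O) → 0.5593 J.

0.56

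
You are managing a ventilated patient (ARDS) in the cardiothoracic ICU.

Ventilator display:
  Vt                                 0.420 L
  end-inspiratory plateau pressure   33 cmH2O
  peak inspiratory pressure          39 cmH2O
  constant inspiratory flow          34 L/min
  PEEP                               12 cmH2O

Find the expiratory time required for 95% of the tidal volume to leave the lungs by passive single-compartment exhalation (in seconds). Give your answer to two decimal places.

0.63

Flow: 34 L/min ÷ 60 = 0.5667 L/s.
R = (PIP − Pplat)/V̇ = (39 − 33) / 0.5667 = 6.0/0.5667 = 10.588 cmH2O·s/L.
C = Vt/(Pplat − PEEP) = 420.0 / (33 − 12) = 420.0/21.0 = 20.0 mL/cmH2O.
τ = R × C = 10.588 × 0.02 L/cmH2O = 0.2118 s.
t = −τ·ln(1 − 0.95) = −0.2118·ln(0.05) = 0.6345 s.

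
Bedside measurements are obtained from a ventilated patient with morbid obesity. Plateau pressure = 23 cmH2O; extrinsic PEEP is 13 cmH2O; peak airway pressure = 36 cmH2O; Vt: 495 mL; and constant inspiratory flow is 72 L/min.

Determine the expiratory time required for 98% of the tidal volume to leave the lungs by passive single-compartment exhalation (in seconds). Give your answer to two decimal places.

Flow: 72 L/min ÷ 60 = 1.2 L/s.
R = (PIP − Pplat)/V̇ = (36 − 23) / 1.2 = 13.0/1.2 = 10.833 cmH2O·s/L.
C = Vt/(Pplat − PEEP) = 495.0 / (23 − 13) = 495.0/10.0 = 49.5 mL/cmH2O.
τ = R × C = 10.833 × 0.0495 L/cmH2O = 0.5362 s.
t = −τ·ln(1 − 0.98) = −0.5362·ln(0.02) = 2.098 s.

2.10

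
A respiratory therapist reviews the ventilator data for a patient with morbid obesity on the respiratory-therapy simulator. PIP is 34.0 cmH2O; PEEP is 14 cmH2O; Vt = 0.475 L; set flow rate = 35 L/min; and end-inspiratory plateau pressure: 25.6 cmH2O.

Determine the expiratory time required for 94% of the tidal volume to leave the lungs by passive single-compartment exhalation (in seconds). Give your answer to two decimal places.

1.66

Flow: 35 L/min ÷ 60 = 0.5833 L/s.
R = (PIP − Pplat)/V̇ = (34.0 − 25.6) / 0.5833 = 8.4/0.5833 = 14.401 cmH2O·s/L.
C = Vt/(Pplat − PEEP) = 475.0 / (25.6 − 14) = 475.0/11.6 = 40.948 mL/cmH2O.
τ = R × C = 14.401 × 0.04095 L/cmH2O = 0.5897 s.
t = −τ·ln(1 − 0.94) = −0.5897·ln(0.06) = 1.659 s.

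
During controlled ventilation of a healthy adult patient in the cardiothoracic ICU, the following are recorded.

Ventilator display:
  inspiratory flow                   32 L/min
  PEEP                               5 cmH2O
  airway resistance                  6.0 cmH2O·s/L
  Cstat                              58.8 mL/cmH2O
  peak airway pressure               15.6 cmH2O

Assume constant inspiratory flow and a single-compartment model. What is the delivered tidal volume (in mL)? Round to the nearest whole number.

435

Flow: 32 L/min ÷ 60 = 0.5333 L/s.
Equation of motion (constant flow): PIP = Vt/C + R·V̇ + PEEP.
Vt/C = PIP − R·V̇ − PEEP = 15.6 − 3.2 − 5 = 7.4 cmH2O.
Vt = C × 7.4 = 58.8 × 7.4 = 435.12 mL.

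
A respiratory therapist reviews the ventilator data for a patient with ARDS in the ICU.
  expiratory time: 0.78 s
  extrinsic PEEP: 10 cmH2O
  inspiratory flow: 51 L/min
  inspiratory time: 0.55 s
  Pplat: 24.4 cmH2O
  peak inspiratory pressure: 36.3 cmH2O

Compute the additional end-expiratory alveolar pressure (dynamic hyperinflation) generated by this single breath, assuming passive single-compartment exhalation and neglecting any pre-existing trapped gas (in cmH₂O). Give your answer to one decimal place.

Flow: 51 L/min ÷ 60 = 0.85 L/s.
Vt = flow × Ti = 0.85 L/s × 0.55 s × 1000 mL/L = 467.5 mL.
R = (PIP − Pplat)/V̇ = (36.3 − 24.4) / 0.85 = 11.9/0.85 = 14.0 cmH2O·s/L.
C = Vt/(Pplat − PEEP) = 467.5 / (24.4 − 10) = 467.5/14.4 = 32.465 mL/cmH2O.
τ = R × C = 14.0 × 0.03247 L/cmH2O = 0.4546 s.
Fraction remaining = e^(−Te/τ) = e^(−0.78/0.4546) = 0.1798; trapped volume = 467.5 × 0.1798 = 84.057 mL.
Additional alveolar pressure from trapping ≈ V_trapped / C = 84.057 / 32.465 = 2.589 cmH2O.

2.6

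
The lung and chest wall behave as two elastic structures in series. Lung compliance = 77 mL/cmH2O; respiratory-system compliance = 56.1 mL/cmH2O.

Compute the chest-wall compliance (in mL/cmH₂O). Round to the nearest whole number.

207

1/Ccw = 1/Crs − 1/CL.
1/Ccw = 1/56.1 − 1/77 = 0.004838.
Ccw = 206.7 mL/cmH2O.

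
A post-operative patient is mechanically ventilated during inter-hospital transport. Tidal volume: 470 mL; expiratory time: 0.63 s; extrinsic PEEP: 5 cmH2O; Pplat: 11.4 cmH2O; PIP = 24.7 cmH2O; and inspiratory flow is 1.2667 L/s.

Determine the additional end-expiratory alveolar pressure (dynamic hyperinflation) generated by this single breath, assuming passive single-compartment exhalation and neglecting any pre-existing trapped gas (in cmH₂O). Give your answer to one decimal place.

2.8

R = (PIP − Pplat)/V̇ = (24.7 − 11.4) / 1.2667 = 13.3/1.2667 = 10.5 cmH2O·s/L.
C = Vt/(Pplat − PEEP) = 470.0 / (11.4 − 5) = 470.0/6.4 = 73.438 mL/cmH2O.
τ = R × C = 10.5 × 0.07344 L/cmH2O = 0.7711 s.
Fraction remaining = e^(−Te/τ) = e^(−0.63/0.7711) = 0.4417; trapped volume = 470.0 × 0.4417 = 207.6 mL.
Additional alveolar pressure from trapping ≈ V_trapped / C = 207.6 / 73.438 = 2.827 cmH2O.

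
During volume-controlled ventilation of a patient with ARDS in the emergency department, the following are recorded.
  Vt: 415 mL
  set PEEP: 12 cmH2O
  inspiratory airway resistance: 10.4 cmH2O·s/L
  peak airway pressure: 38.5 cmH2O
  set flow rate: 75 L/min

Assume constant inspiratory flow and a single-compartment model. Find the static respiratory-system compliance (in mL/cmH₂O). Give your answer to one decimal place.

30.7

Flow: 75 L/min ÷ 60 = 1.25 L/s.
Equation of motion (constant flow): PIP = Vt/C + R·V̇ + PEEP.
Vt/C = PIP − R·V̇ − PEEP = 38.5 − 10.4×1.25 − 12 = 38.5 − 13.0 − 12 = 13.5 cmH2O.
C = Vt / 13.5 = 415 / 13.5 = 30.741 mL/cmH2O.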